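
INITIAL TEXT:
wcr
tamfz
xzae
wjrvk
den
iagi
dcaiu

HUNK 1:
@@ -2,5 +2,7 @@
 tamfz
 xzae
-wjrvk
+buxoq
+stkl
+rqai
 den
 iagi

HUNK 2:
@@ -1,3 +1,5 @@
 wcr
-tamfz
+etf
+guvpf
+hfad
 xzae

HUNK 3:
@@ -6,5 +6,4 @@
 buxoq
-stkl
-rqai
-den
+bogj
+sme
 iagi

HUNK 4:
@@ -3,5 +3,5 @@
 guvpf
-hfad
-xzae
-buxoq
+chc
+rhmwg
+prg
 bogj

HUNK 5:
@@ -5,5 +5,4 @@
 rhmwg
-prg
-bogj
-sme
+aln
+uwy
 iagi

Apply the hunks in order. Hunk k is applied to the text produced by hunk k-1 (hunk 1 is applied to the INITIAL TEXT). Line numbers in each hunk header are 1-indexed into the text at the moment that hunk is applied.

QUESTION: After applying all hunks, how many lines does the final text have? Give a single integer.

Hunk 1: at line 2 remove [wjrvk] add [buxoq,stkl,rqai] -> 9 lines: wcr tamfz xzae buxoq stkl rqai den iagi dcaiu
Hunk 2: at line 1 remove [tamfz] add [etf,guvpf,hfad] -> 11 lines: wcr etf guvpf hfad xzae buxoq stkl rqai den iagi dcaiu
Hunk 3: at line 6 remove [stkl,rqai,den] add [bogj,sme] -> 10 lines: wcr etf guvpf hfad xzae buxoq bogj sme iagi dcaiu
Hunk 4: at line 3 remove [hfad,xzae,buxoq] add [chc,rhmwg,prg] -> 10 lines: wcr etf guvpf chc rhmwg prg bogj sme iagi dcaiu
Hunk 5: at line 5 remove [prg,bogj,sme] add [aln,uwy] -> 9 lines: wcr etf guvpf chc rhmwg aln uwy iagi dcaiu
Final line count: 9

Answer: 9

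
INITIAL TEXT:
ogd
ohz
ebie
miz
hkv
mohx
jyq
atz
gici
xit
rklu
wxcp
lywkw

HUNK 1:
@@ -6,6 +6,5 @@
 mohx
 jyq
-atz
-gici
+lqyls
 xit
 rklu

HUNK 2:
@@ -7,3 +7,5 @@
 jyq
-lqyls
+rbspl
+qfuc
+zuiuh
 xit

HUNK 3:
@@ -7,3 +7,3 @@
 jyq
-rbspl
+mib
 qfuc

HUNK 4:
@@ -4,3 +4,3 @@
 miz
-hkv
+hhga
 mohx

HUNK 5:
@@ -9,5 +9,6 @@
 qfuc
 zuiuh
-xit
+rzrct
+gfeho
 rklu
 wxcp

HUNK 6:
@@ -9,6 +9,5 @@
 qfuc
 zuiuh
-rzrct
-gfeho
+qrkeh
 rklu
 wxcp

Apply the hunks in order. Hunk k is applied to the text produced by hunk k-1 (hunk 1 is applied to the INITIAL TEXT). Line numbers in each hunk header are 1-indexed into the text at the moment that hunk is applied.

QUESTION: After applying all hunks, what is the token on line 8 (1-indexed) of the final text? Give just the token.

Answer: mib

Derivation:
Hunk 1: at line 6 remove [atz,gici] add [lqyls] -> 12 lines: ogd ohz ebie miz hkv mohx jyq lqyls xit rklu wxcp lywkw
Hunk 2: at line 7 remove [lqyls] add [rbspl,qfuc,zuiuh] -> 14 lines: ogd ohz ebie miz hkv mohx jyq rbspl qfuc zuiuh xit rklu wxcp lywkw
Hunk 3: at line 7 remove [rbspl] add [mib] -> 14 lines: ogd ohz ebie miz hkv mohx jyq mib qfuc zuiuh xit rklu wxcp lywkw
Hunk 4: at line 4 remove [hkv] add [hhga] -> 14 lines: ogd ohz ebie miz hhga mohx jyq mib qfuc zuiuh xit rklu wxcp lywkw
Hunk 5: at line 9 remove [xit] add [rzrct,gfeho] -> 15 lines: ogd ohz ebie miz hhga mohx jyq mib qfuc zuiuh rzrct gfeho rklu wxcp lywkw
Hunk 6: at line 9 remove [rzrct,gfeho] add [qrkeh] -> 14 lines: ogd ohz ebie miz hhga mohx jyq mib qfuc zuiuh qrkeh rklu wxcp lywkw
Final line 8: mib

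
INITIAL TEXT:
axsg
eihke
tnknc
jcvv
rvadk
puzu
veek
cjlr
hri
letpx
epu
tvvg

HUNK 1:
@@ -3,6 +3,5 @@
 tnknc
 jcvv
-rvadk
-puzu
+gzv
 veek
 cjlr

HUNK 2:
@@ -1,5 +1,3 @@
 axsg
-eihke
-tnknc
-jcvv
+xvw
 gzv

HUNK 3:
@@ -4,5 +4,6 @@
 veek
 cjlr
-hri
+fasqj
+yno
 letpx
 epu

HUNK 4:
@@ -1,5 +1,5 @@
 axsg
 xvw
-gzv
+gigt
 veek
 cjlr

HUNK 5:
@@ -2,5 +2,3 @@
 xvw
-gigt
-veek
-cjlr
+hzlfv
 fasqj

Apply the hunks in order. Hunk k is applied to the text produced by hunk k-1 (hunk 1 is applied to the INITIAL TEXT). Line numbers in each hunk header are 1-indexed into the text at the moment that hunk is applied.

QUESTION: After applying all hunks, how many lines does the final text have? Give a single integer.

Answer: 8

Derivation:
Hunk 1: at line 3 remove [rvadk,puzu] add [gzv] -> 11 lines: axsg eihke tnknc jcvv gzv veek cjlr hri letpx epu tvvg
Hunk 2: at line 1 remove [eihke,tnknc,jcvv] add [xvw] -> 9 lines: axsg xvw gzv veek cjlr hri letpx epu tvvg
Hunk 3: at line 4 remove [hri] add [fasqj,yno] -> 10 lines: axsg xvw gzv veek cjlr fasqj yno letpx epu tvvg
Hunk 4: at line 1 remove [gzv] add [gigt] -> 10 lines: axsg xvw gigt veek cjlr fasqj yno letpx epu tvvg
Hunk 5: at line 2 remove [gigt,veek,cjlr] add [hzlfv] -> 8 lines: axsg xvw hzlfv fasqj yno letpx epu tvvg
Final line count: 8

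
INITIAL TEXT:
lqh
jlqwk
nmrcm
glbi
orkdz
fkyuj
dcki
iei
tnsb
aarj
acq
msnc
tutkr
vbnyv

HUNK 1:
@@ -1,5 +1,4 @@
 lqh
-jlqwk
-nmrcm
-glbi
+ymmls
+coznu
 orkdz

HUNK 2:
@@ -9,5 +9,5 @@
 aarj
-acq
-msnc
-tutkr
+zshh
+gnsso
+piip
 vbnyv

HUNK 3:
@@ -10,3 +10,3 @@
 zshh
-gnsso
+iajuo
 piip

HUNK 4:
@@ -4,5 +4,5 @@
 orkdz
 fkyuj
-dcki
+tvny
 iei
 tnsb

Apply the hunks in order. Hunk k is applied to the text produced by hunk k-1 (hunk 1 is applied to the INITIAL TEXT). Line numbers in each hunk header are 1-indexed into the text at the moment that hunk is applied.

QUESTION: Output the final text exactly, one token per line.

Hunk 1: at line 1 remove [jlqwk,nmrcm,glbi] add [ymmls,coznu] -> 13 lines: lqh ymmls coznu orkdz fkyuj dcki iei tnsb aarj acq msnc tutkr vbnyv
Hunk 2: at line 9 remove [acq,msnc,tutkr] add [zshh,gnsso,piip] -> 13 lines: lqh ymmls coznu orkdz fkyuj dcki iei tnsb aarj zshh gnsso piip vbnyv
Hunk 3: at line 10 remove [gnsso] add [iajuo] -> 13 lines: lqh ymmls coznu orkdz fkyuj dcki iei tnsb aarj zshh iajuo piip vbnyv
Hunk 4: at line 4 remove [dcki] add [tvny] -> 13 lines: lqh ymmls coznu orkdz fkyuj tvny iei tnsb aarj zshh iajuo piip vbnyv

Answer: lqh
ymmls
coznu
orkdz
fkyuj
tvny
iei
tnsb
aarj
zshh
iajuo
piip
vbnyv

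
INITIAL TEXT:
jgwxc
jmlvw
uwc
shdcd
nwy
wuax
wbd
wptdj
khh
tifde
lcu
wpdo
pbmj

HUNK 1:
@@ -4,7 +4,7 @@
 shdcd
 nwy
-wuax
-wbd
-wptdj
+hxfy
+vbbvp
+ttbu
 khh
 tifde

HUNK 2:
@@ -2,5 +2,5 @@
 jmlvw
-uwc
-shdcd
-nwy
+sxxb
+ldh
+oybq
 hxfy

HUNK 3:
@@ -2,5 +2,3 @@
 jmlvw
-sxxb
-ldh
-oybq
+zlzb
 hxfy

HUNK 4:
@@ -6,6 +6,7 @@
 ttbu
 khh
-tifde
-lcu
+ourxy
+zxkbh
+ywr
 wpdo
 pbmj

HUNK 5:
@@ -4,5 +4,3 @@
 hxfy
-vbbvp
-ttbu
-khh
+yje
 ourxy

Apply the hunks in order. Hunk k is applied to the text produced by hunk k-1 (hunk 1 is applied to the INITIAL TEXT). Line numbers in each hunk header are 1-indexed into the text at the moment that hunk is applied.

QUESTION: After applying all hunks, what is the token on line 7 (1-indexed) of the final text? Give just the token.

Hunk 1: at line 4 remove [wuax,wbd,wptdj] add [hxfy,vbbvp,ttbu] -> 13 lines: jgwxc jmlvw uwc shdcd nwy hxfy vbbvp ttbu khh tifde lcu wpdo pbmj
Hunk 2: at line 2 remove [uwc,shdcd,nwy] add [sxxb,ldh,oybq] -> 13 lines: jgwxc jmlvw sxxb ldh oybq hxfy vbbvp ttbu khh tifde lcu wpdo pbmj
Hunk 3: at line 2 remove [sxxb,ldh,oybq] add [zlzb] -> 11 lines: jgwxc jmlvw zlzb hxfy vbbvp ttbu khh tifde lcu wpdo pbmj
Hunk 4: at line 6 remove [tifde,lcu] add [ourxy,zxkbh,ywr] -> 12 lines: jgwxc jmlvw zlzb hxfy vbbvp ttbu khh ourxy zxkbh ywr wpdo pbmj
Hunk 5: at line 4 remove [vbbvp,ttbu,khh] add [yje] -> 10 lines: jgwxc jmlvw zlzb hxfy yje ourxy zxkbh ywr wpdo pbmj
Final line 7: zxkbh

Answer: zxkbh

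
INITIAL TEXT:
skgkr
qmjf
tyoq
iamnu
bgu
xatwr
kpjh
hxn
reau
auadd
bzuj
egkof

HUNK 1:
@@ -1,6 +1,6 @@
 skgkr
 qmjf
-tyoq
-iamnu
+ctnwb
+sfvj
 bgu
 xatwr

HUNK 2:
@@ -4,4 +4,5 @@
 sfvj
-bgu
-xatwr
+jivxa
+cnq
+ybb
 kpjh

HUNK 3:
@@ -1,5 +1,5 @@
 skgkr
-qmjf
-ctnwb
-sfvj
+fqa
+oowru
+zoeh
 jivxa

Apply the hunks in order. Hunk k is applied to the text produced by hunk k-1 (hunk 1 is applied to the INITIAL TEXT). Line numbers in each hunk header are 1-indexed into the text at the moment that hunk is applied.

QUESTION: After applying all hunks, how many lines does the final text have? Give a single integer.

Answer: 13

Derivation:
Hunk 1: at line 1 remove [tyoq,iamnu] add [ctnwb,sfvj] -> 12 lines: skgkr qmjf ctnwb sfvj bgu xatwr kpjh hxn reau auadd bzuj egkof
Hunk 2: at line 4 remove [bgu,xatwr] add [jivxa,cnq,ybb] -> 13 lines: skgkr qmjf ctnwb sfvj jivxa cnq ybb kpjh hxn reau auadd bzuj egkof
Hunk 3: at line 1 remove [qmjf,ctnwb,sfvj] add [fqa,oowru,zoeh] -> 13 lines: skgkr fqa oowru zoeh jivxa cnq ybb kpjh hxn reau auadd bzuj egkof
Final line count: 13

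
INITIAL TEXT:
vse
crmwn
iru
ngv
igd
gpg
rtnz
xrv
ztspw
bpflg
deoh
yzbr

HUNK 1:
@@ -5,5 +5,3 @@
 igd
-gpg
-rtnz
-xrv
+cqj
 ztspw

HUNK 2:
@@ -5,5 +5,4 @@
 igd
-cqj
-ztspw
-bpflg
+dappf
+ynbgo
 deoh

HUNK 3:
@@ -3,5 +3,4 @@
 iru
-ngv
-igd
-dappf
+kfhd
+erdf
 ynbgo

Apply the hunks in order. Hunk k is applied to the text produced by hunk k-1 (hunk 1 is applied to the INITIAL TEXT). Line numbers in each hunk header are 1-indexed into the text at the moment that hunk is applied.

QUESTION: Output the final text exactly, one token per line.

Hunk 1: at line 5 remove [gpg,rtnz,xrv] add [cqj] -> 10 lines: vse crmwn iru ngv igd cqj ztspw bpflg deoh yzbr
Hunk 2: at line 5 remove [cqj,ztspw,bpflg] add [dappf,ynbgo] -> 9 lines: vse crmwn iru ngv igd dappf ynbgo deoh yzbr
Hunk 3: at line 3 remove [ngv,igd,dappf] add [kfhd,erdf] -> 8 lines: vse crmwn iru kfhd erdf ynbgo deoh yzbr

Answer: vse
crmwn
iru
kfhd
erdf
ynbgo
deoh
yzbr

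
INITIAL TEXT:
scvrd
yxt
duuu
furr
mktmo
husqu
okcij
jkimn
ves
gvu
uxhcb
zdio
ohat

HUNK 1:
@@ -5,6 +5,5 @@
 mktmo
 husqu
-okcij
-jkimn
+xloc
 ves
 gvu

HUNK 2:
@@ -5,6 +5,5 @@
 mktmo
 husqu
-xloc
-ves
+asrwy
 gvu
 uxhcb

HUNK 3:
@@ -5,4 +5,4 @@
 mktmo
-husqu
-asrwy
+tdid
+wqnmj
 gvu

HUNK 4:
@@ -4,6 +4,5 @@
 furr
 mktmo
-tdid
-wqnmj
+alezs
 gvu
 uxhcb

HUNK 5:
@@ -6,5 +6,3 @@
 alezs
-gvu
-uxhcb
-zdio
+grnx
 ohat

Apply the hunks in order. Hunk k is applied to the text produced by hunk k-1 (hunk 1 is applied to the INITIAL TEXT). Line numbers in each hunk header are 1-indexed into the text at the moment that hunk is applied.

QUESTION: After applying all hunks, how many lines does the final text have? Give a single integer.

Answer: 8

Derivation:
Hunk 1: at line 5 remove [okcij,jkimn] add [xloc] -> 12 lines: scvrd yxt duuu furr mktmo husqu xloc ves gvu uxhcb zdio ohat
Hunk 2: at line 5 remove [xloc,ves] add [asrwy] -> 11 lines: scvrd yxt duuu furr mktmo husqu asrwy gvu uxhcb zdio ohat
Hunk 3: at line 5 remove [husqu,asrwy] add [tdid,wqnmj] -> 11 lines: scvrd yxt duuu furr mktmo tdid wqnmj gvu uxhcb zdio ohat
Hunk 4: at line 4 remove [tdid,wqnmj] add [alezs] -> 10 lines: scvrd yxt duuu furr mktmo alezs gvu uxhcb zdio ohat
Hunk 5: at line 6 remove [gvu,uxhcb,zdio] add [grnx] -> 8 lines: scvrd yxt duuu furr mktmo alezs grnx ohat
Final line count: 8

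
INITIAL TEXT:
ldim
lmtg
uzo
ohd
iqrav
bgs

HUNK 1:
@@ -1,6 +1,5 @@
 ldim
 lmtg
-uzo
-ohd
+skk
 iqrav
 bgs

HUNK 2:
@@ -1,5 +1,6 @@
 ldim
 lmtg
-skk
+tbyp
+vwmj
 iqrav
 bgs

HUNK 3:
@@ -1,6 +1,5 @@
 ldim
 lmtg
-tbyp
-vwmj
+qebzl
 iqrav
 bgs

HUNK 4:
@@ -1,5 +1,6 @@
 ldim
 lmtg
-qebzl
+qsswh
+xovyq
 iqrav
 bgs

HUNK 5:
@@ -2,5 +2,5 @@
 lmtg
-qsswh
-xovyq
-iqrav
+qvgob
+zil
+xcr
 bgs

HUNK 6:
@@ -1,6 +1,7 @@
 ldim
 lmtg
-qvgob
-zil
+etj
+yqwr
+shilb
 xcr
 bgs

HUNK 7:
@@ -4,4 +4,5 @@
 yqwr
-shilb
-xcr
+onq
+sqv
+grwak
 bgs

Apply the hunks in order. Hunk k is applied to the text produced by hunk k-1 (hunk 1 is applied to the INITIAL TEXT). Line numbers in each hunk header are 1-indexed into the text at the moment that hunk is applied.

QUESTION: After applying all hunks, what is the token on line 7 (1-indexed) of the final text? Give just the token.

Answer: grwak

Derivation:
Hunk 1: at line 1 remove [uzo,ohd] add [skk] -> 5 lines: ldim lmtg skk iqrav bgs
Hunk 2: at line 1 remove [skk] add [tbyp,vwmj] -> 6 lines: ldim lmtg tbyp vwmj iqrav bgs
Hunk 3: at line 1 remove [tbyp,vwmj] add [qebzl] -> 5 lines: ldim lmtg qebzl iqrav bgs
Hunk 4: at line 1 remove [qebzl] add [qsswh,xovyq] -> 6 lines: ldim lmtg qsswh xovyq iqrav bgs
Hunk 5: at line 2 remove [qsswh,xovyq,iqrav] add [qvgob,zil,xcr] -> 6 lines: ldim lmtg qvgob zil xcr bgs
Hunk 6: at line 1 remove [qvgob,zil] add [etj,yqwr,shilb] -> 7 lines: ldim lmtg etj yqwr shilb xcr bgs
Hunk 7: at line 4 remove [shilb,xcr] add [onq,sqv,grwak] -> 8 lines: ldim lmtg etj yqwr onq sqv grwak bgs
Final line 7: grwak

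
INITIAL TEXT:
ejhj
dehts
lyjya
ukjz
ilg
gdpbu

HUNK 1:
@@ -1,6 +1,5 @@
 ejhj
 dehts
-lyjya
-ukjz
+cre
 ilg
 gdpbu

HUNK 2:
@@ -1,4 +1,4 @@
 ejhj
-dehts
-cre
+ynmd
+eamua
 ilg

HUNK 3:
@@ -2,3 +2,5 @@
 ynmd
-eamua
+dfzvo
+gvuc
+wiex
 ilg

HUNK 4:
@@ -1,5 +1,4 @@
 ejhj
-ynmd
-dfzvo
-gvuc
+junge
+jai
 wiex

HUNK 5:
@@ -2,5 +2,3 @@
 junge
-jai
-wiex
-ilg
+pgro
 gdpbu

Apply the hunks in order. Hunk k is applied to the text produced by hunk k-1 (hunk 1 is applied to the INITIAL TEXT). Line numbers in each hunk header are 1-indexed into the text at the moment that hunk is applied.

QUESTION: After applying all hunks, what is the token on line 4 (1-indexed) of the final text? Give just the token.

Answer: gdpbu

Derivation:
Hunk 1: at line 1 remove [lyjya,ukjz] add [cre] -> 5 lines: ejhj dehts cre ilg gdpbu
Hunk 2: at line 1 remove [dehts,cre] add [ynmd,eamua] -> 5 lines: ejhj ynmd eamua ilg gdpbu
Hunk 3: at line 2 remove [eamua] add [dfzvo,gvuc,wiex] -> 7 lines: ejhj ynmd dfzvo gvuc wiex ilg gdpbu
Hunk 4: at line 1 remove [ynmd,dfzvo,gvuc] add [junge,jai] -> 6 lines: ejhj junge jai wiex ilg gdpbu
Hunk 5: at line 2 remove [jai,wiex,ilg] add [pgro] -> 4 lines: ejhj junge pgro gdpbu
Final line 4: gdpbu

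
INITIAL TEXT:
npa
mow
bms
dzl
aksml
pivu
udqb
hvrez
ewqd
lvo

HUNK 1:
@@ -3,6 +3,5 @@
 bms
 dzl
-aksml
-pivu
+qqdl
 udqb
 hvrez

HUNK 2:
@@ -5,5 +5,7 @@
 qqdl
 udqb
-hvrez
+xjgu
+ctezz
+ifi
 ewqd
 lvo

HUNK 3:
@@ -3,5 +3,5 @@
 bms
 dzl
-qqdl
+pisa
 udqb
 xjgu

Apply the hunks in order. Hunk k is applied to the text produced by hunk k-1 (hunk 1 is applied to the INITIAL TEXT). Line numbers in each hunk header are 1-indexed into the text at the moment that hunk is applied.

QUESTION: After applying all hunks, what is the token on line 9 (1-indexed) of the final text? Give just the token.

Hunk 1: at line 3 remove [aksml,pivu] add [qqdl] -> 9 lines: npa mow bms dzl qqdl udqb hvrez ewqd lvo
Hunk 2: at line 5 remove [hvrez] add [xjgu,ctezz,ifi] -> 11 lines: npa mow bms dzl qqdl udqb xjgu ctezz ifi ewqd lvo
Hunk 3: at line 3 remove [qqdl] add [pisa] -> 11 lines: npa mow bms dzl pisa udqb xjgu ctezz ifi ewqd lvo
Final line 9: ifi

Answer: ifi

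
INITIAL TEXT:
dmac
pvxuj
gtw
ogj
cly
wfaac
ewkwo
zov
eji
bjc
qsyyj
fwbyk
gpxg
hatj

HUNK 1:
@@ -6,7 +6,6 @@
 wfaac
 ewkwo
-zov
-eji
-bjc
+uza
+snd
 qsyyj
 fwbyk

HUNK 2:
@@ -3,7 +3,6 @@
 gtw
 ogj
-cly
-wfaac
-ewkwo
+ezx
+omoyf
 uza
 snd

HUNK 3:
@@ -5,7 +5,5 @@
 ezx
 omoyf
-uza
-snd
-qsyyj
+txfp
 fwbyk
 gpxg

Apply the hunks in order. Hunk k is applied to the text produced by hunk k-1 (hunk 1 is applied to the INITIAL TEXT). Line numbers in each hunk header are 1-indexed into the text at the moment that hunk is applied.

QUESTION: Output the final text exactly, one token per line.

Answer: dmac
pvxuj
gtw
ogj
ezx
omoyf
txfp
fwbyk
gpxg
hatj

Derivation:
Hunk 1: at line 6 remove [zov,eji,bjc] add [uza,snd] -> 13 lines: dmac pvxuj gtw ogj cly wfaac ewkwo uza snd qsyyj fwbyk gpxg hatj
Hunk 2: at line 3 remove [cly,wfaac,ewkwo] add [ezx,omoyf] -> 12 lines: dmac pvxuj gtw ogj ezx omoyf uza snd qsyyj fwbyk gpxg hatj
Hunk 3: at line 5 remove [uza,snd,qsyyj] add [txfp] -> 10 lines: dmac pvxuj gtw ogj ezx omoyf txfp fwbyk gpxg hatj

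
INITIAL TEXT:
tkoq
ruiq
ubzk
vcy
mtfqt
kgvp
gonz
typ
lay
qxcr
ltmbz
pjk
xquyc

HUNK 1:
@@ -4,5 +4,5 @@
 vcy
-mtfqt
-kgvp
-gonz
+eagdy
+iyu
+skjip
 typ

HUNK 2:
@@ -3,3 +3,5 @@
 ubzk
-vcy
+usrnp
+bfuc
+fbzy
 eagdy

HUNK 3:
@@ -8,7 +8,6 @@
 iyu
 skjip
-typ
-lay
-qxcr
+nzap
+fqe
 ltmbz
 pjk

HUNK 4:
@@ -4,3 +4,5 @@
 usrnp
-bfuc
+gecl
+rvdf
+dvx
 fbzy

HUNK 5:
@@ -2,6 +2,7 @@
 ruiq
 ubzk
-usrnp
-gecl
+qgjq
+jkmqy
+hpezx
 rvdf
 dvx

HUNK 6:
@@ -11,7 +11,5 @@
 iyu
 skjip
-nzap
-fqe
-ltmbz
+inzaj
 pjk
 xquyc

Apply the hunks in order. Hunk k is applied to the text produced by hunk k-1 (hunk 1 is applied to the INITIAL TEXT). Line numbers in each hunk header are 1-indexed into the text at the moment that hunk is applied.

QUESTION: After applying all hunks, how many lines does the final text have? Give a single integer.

Hunk 1: at line 4 remove [mtfqt,kgvp,gonz] add [eagdy,iyu,skjip] -> 13 lines: tkoq ruiq ubzk vcy eagdy iyu skjip typ lay qxcr ltmbz pjk xquyc
Hunk 2: at line 3 remove [vcy] add [usrnp,bfuc,fbzy] -> 15 lines: tkoq ruiq ubzk usrnp bfuc fbzy eagdy iyu skjip typ lay qxcr ltmbz pjk xquyc
Hunk 3: at line 8 remove [typ,lay,qxcr] add [nzap,fqe] -> 14 lines: tkoq ruiq ubzk usrnp bfuc fbzy eagdy iyu skjip nzap fqe ltmbz pjk xquyc
Hunk 4: at line 4 remove [bfuc] add [gecl,rvdf,dvx] -> 16 lines: tkoq ruiq ubzk usrnp gecl rvdf dvx fbzy eagdy iyu skjip nzap fqe ltmbz pjk xquyc
Hunk 5: at line 2 remove [usrnp,gecl] add [qgjq,jkmqy,hpezx] -> 17 lines: tkoq ruiq ubzk qgjq jkmqy hpezx rvdf dvx fbzy eagdy iyu skjip nzap fqe ltmbz pjk xquyc
Hunk 6: at line 11 remove [nzap,fqe,ltmbz] add [inzaj] -> 15 lines: tkoq ruiq ubzk qgjq jkmqy hpezx rvdf dvx fbzy eagdy iyu skjip inzaj pjk xquyc
Final line count: 15

Answer: 15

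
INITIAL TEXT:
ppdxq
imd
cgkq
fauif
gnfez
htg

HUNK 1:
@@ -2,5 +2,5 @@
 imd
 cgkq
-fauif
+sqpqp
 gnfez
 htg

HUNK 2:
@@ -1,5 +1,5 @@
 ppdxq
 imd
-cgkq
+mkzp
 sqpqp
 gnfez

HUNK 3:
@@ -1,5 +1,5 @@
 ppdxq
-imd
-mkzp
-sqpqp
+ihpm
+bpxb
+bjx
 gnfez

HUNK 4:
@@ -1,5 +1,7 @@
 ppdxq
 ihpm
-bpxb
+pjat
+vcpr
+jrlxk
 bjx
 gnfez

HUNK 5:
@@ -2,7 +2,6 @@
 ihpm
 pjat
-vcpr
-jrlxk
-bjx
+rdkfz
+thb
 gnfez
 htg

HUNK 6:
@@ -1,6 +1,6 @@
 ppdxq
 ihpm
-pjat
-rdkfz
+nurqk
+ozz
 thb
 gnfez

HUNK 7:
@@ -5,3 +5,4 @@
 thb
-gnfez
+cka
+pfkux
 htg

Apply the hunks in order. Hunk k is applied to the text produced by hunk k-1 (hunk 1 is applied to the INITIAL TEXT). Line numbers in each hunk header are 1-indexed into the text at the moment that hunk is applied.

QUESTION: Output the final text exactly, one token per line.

Hunk 1: at line 2 remove [fauif] add [sqpqp] -> 6 lines: ppdxq imd cgkq sqpqp gnfez htg
Hunk 2: at line 1 remove [cgkq] add [mkzp] -> 6 lines: ppdxq imd mkzp sqpqp gnfez htg
Hunk 3: at line 1 remove [imd,mkzp,sqpqp] add [ihpm,bpxb,bjx] -> 6 lines: ppdxq ihpm bpxb bjx gnfez htg
Hunk 4: at line 1 remove [bpxb] add [pjat,vcpr,jrlxk] -> 8 lines: ppdxq ihpm pjat vcpr jrlxk bjx gnfez htg
Hunk 5: at line 2 remove [vcpr,jrlxk,bjx] add [rdkfz,thb] -> 7 lines: ppdxq ihpm pjat rdkfz thb gnfez htg
Hunk 6: at line 1 remove [pjat,rdkfz] add [nurqk,ozz] -> 7 lines: ppdxq ihpm nurqk ozz thb gnfez htg
Hunk 7: at line 5 remove [gnfez] add [cka,pfkux] -> 8 lines: ppdxq ihpm nurqk ozz thb cka pfkux htg

Answer: ppdxq
ihpm
nurqk
ozz
thb
cka
pfkux
htg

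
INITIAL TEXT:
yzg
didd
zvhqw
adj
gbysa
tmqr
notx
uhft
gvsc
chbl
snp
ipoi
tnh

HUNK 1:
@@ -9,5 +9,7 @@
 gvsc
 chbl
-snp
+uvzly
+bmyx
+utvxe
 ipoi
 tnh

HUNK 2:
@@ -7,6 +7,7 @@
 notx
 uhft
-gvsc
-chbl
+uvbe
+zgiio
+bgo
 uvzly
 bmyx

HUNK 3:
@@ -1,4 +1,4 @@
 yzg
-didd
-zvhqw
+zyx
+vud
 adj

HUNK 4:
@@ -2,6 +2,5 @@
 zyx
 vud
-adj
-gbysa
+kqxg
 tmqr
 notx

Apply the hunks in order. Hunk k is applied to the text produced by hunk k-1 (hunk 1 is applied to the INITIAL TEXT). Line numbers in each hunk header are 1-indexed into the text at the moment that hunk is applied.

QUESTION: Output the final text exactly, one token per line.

Hunk 1: at line 9 remove [snp] add [uvzly,bmyx,utvxe] -> 15 lines: yzg didd zvhqw adj gbysa tmqr notx uhft gvsc chbl uvzly bmyx utvxe ipoi tnh
Hunk 2: at line 7 remove [gvsc,chbl] add [uvbe,zgiio,bgo] -> 16 lines: yzg didd zvhqw adj gbysa tmqr notx uhft uvbe zgiio bgo uvzly bmyx utvxe ipoi tnh
Hunk 3: at line 1 remove [didd,zvhqw] add [zyx,vud] -> 16 lines: yzg zyx vud adj gbysa tmqr notx uhft uvbe zgiio bgo uvzly bmyx utvxe ipoi tnh
Hunk 4: at line 2 remove [adj,gbysa] add [kqxg] -> 15 lines: yzg zyx vud kqxg tmqr notx uhft uvbe zgiio bgo uvzly bmyx utvxe ipoi tnh

Answer: yzg
zyx
vud
kqxg
tmqr
notx
uhft
uvbe
zgiio
bgo
uvzly
bmyx
utvxe
ipoi
tnh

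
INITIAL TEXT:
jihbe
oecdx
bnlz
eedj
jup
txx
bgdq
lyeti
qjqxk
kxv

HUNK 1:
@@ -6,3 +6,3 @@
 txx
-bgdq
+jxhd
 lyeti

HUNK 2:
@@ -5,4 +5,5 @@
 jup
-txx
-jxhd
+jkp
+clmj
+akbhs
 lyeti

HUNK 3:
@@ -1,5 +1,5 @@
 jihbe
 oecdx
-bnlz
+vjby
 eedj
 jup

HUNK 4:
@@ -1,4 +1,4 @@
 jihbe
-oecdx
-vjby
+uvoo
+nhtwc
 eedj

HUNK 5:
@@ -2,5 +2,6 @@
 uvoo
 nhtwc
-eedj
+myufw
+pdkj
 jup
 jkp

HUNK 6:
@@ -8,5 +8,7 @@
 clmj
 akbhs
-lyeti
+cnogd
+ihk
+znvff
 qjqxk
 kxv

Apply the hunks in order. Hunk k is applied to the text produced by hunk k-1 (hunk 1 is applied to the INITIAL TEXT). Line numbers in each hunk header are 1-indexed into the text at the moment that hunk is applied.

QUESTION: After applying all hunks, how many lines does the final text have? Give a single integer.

Answer: 14

Derivation:
Hunk 1: at line 6 remove [bgdq] add [jxhd] -> 10 lines: jihbe oecdx bnlz eedj jup txx jxhd lyeti qjqxk kxv
Hunk 2: at line 5 remove [txx,jxhd] add [jkp,clmj,akbhs] -> 11 lines: jihbe oecdx bnlz eedj jup jkp clmj akbhs lyeti qjqxk kxv
Hunk 3: at line 1 remove [bnlz] add [vjby] -> 11 lines: jihbe oecdx vjby eedj jup jkp clmj akbhs lyeti qjqxk kxv
Hunk 4: at line 1 remove [oecdx,vjby] add [uvoo,nhtwc] -> 11 lines: jihbe uvoo nhtwc eedj jup jkp clmj akbhs lyeti qjqxk kxv
Hunk 5: at line 2 remove [eedj] add [myufw,pdkj] -> 12 lines: jihbe uvoo nhtwc myufw pdkj jup jkp clmj akbhs lyeti qjqxk kxv
Hunk 6: at line 8 remove [lyeti] add [cnogd,ihk,znvff] -> 14 lines: jihbe uvoo nhtwc myufw pdkj jup jkp clmj akbhs cnogd ihk znvff qjqxk kxv
Final line count: 14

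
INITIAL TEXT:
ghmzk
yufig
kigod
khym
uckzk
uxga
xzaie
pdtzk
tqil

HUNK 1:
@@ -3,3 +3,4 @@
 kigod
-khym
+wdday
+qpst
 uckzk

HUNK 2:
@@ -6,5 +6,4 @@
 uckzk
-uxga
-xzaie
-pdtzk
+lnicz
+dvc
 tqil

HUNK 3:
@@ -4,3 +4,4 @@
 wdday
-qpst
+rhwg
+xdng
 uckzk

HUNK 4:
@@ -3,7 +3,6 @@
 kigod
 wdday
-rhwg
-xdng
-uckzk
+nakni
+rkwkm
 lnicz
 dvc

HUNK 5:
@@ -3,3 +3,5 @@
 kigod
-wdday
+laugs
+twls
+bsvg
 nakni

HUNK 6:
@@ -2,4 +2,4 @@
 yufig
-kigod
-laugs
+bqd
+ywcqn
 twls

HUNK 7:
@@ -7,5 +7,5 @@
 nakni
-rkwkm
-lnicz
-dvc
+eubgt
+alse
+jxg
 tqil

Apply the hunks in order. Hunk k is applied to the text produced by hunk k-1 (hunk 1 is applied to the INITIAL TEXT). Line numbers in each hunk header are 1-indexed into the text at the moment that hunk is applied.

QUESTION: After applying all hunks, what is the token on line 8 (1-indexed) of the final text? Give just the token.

Hunk 1: at line 3 remove [khym] add [wdday,qpst] -> 10 lines: ghmzk yufig kigod wdday qpst uckzk uxga xzaie pdtzk tqil
Hunk 2: at line 6 remove [uxga,xzaie,pdtzk] add [lnicz,dvc] -> 9 lines: ghmzk yufig kigod wdday qpst uckzk lnicz dvc tqil
Hunk 3: at line 4 remove [qpst] add [rhwg,xdng] -> 10 lines: ghmzk yufig kigod wdday rhwg xdng uckzk lnicz dvc tqil
Hunk 4: at line 3 remove [rhwg,xdng,uckzk] add [nakni,rkwkm] -> 9 lines: ghmzk yufig kigod wdday nakni rkwkm lnicz dvc tqil
Hunk 5: at line 3 remove [wdday] add [laugs,twls,bsvg] -> 11 lines: ghmzk yufig kigod laugs twls bsvg nakni rkwkm lnicz dvc tqil
Hunk 6: at line 2 remove [kigod,laugs] add [bqd,ywcqn] -> 11 lines: ghmzk yufig bqd ywcqn twls bsvg nakni rkwkm lnicz dvc tqil
Hunk 7: at line 7 remove [rkwkm,lnicz,dvc] add [eubgt,alse,jxg] -> 11 lines: ghmzk yufig bqd ywcqn twls bsvg nakni eubgt alse jxg tqil
Final line 8: eubgt

Answer: eubgt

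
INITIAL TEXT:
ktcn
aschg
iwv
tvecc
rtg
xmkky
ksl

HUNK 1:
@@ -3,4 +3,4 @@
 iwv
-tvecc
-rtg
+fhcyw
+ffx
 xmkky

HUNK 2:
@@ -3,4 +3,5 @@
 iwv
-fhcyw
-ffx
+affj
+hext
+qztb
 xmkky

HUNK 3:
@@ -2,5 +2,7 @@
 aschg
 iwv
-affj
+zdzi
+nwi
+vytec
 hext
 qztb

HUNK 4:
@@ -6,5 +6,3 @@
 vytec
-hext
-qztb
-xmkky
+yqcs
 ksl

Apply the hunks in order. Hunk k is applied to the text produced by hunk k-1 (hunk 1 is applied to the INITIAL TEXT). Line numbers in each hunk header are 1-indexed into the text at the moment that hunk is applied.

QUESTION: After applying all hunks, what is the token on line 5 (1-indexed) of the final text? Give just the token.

Answer: nwi

Derivation:
Hunk 1: at line 3 remove [tvecc,rtg] add [fhcyw,ffx] -> 7 lines: ktcn aschg iwv fhcyw ffx xmkky ksl
Hunk 2: at line 3 remove [fhcyw,ffx] add [affj,hext,qztb] -> 8 lines: ktcn aschg iwv affj hext qztb xmkky ksl
Hunk 3: at line 2 remove [affj] add [zdzi,nwi,vytec] -> 10 lines: ktcn aschg iwv zdzi nwi vytec hext qztb xmkky ksl
Hunk 4: at line 6 remove [hext,qztb,xmkky] add [yqcs] -> 8 lines: ktcn aschg iwv zdzi nwi vytec yqcs ksl
Final line 5: nwi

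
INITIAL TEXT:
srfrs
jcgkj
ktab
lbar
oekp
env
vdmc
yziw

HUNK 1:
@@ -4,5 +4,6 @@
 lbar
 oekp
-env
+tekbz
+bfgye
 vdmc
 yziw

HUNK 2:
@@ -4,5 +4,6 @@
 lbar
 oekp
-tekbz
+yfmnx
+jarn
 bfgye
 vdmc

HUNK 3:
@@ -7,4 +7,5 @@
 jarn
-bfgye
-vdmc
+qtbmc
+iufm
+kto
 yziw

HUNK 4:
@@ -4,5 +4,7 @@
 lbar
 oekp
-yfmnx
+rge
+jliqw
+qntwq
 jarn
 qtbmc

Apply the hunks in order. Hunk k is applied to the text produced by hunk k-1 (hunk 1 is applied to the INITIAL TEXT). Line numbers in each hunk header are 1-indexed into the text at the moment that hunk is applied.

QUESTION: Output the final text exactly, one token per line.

Hunk 1: at line 4 remove [env] add [tekbz,bfgye] -> 9 lines: srfrs jcgkj ktab lbar oekp tekbz bfgye vdmc yziw
Hunk 2: at line 4 remove [tekbz] add [yfmnx,jarn] -> 10 lines: srfrs jcgkj ktab lbar oekp yfmnx jarn bfgye vdmc yziw
Hunk 3: at line 7 remove [bfgye,vdmc] add [qtbmc,iufm,kto] -> 11 lines: srfrs jcgkj ktab lbar oekp yfmnx jarn qtbmc iufm kto yziw
Hunk 4: at line 4 remove [yfmnx] add [rge,jliqw,qntwq] -> 13 lines: srfrs jcgkj ktab lbar oekp rge jliqw qntwq jarn qtbmc iufm kto yziw

Answer: srfrs
jcgkj
ktab
lbar
oekp
rge
jliqw
qntwq
jarn
qtbmc
iufm
kto
yziw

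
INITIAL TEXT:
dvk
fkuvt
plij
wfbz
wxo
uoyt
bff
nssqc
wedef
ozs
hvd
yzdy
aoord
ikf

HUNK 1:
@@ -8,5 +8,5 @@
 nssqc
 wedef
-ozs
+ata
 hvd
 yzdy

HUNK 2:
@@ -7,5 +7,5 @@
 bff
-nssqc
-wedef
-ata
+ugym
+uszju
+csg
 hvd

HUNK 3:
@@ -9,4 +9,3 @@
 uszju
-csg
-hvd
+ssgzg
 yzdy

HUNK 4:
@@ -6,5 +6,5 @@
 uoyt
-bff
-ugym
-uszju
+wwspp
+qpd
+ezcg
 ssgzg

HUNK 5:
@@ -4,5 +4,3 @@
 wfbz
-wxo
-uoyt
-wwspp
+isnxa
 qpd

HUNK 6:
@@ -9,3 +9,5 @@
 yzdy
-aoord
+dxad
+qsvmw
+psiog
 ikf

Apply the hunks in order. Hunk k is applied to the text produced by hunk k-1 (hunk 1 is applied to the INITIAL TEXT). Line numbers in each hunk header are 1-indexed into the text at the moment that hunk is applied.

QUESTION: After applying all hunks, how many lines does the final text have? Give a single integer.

Hunk 1: at line 8 remove [ozs] add [ata] -> 14 lines: dvk fkuvt plij wfbz wxo uoyt bff nssqc wedef ata hvd yzdy aoord ikf
Hunk 2: at line 7 remove [nssqc,wedef,ata] add [ugym,uszju,csg] -> 14 lines: dvk fkuvt plij wfbz wxo uoyt bff ugym uszju csg hvd yzdy aoord ikf
Hunk 3: at line 9 remove [csg,hvd] add [ssgzg] -> 13 lines: dvk fkuvt plij wfbz wxo uoyt bff ugym uszju ssgzg yzdy aoord ikf
Hunk 4: at line 6 remove [bff,ugym,uszju] add [wwspp,qpd,ezcg] -> 13 lines: dvk fkuvt plij wfbz wxo uoyt wwspp qpd ezcg ssgzg yzdy aoord ikf
Hunk 5: at line 4 remove [wxo,uoyt,wwspp] add [isnxa] -> 11 lines: dvk fkuvt plij wfbz isnxa qpd ezcg ssgzg yzdy aoord ikf
Hunk 6: at line 9 remove [aoord] add [dxad,qsvmw,psiog] -> 13 lines: dvk fkuvt plij wfbz isnxa qpd ezcg ssgzg yzdy dxad qsvmw psiog ikf
Final line count: 13

Answer: 13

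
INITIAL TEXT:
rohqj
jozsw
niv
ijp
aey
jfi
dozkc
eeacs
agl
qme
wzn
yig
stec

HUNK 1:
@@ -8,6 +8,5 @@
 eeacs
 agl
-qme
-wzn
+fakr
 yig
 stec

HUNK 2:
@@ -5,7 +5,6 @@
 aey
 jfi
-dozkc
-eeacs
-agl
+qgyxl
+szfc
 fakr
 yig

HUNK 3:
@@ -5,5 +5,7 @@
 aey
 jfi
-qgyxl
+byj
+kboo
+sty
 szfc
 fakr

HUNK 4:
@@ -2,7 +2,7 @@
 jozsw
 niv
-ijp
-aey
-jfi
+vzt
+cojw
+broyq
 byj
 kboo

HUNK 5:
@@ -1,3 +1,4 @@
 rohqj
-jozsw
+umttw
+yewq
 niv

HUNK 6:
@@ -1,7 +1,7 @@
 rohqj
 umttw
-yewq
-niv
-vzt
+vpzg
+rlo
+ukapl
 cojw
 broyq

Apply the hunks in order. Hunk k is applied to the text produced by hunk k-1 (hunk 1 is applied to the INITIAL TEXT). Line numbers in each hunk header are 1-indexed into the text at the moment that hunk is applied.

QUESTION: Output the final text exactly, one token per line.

Hunk 1: at line 8 remove [qme,wzn] add [fakr] -> 12 lines: rohqj jozsw niv ijp aey jfi dozkc eeacs agl fakr yig stec
Hunk 2: at line 5 remove [dozkc,eeacs,agl] add [qgyxl,szfc] -> 11 lines: rohqj jozsw niv ijp aey jfi qgyxl szfc fakr yig stec
Hunk 3: at line 5 remove [qgyxl] add [byj,kboo,sty] -> 13 lines: rohqj jozsw niv ijp aey jfi byj kboo sty szfc fakr yig stec
Hunk 4: at line 2 remove [ijp,aey,jfi] add [vzt,cojw,broyq] -> 13 lines: rohqj jozsw niv vzt cojw broyq byj kboo sty szfc fakr yig stec
Hunk 5: at line 1 remove [jozsw] add [umttw,yewq] -> 14 lines: rohqj umttw yewq niv vzt cojw broyq byj kboo sty szfc fakr yig stec
Hunk 6: at line 1 remove [yewq,niv,vzt] add [vpzg,rlo,ukapl] -> 14 lines: rohqj umttw vpzg rlo ukapl cojw broyq byj kboo sty szfc fakr yig stec

Answer: rohqj
umttw
vpzg
rlo
ukapl
cojw
broyq
byj
kboo
sty
szfc
fakr
yig
stec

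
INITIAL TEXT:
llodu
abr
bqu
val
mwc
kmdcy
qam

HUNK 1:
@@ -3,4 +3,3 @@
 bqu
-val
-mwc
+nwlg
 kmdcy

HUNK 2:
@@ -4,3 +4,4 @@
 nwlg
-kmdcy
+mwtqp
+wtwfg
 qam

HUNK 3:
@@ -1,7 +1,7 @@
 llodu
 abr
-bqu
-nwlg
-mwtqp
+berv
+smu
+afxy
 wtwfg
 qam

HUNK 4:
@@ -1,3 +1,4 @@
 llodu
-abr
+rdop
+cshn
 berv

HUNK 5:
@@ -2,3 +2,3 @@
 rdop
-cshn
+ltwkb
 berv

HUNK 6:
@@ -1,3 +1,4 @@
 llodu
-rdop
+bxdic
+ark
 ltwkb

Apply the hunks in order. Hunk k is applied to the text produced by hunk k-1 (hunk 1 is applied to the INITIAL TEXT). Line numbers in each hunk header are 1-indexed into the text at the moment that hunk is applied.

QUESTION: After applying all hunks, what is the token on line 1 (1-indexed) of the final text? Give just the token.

Hunk 1: at line 3 remove [val,mwc] add [nwlg] -> 6 lines: llodu abr bqu nwlg kmdcy qam
Hunk 2: at line 4 remove [kmdcy] add [mwtqp,wtwfg] -> 7 lines: llodu abr bqu nwlg mwtqp wtwfg qam
Hunk 3: at line 1 remove [bqu,nwlg,mwtqp] add [berv,smu,afxy] -> 7 lines: llodu abr berv smu afxy wtwfg qam
Hunk 4: at line 1 remove [abr] add [rdop,cshn] -> 8 lines: llodu rdop cshn berv smu afxy wtwfg qam
Hunk 5: at line 2 remove [cshn] add [ltwkb] -> 8 lines: llodu rdop ltwkb berv smu afxy wtwfg qam
Hunk 6: at line 1 remove [rdop] add [bxdic,ark] -> 9 lines: llodu bxdic ark ltwkb berv smu afxy wtwfg qam
Final line 1: llodu

Answer: llodu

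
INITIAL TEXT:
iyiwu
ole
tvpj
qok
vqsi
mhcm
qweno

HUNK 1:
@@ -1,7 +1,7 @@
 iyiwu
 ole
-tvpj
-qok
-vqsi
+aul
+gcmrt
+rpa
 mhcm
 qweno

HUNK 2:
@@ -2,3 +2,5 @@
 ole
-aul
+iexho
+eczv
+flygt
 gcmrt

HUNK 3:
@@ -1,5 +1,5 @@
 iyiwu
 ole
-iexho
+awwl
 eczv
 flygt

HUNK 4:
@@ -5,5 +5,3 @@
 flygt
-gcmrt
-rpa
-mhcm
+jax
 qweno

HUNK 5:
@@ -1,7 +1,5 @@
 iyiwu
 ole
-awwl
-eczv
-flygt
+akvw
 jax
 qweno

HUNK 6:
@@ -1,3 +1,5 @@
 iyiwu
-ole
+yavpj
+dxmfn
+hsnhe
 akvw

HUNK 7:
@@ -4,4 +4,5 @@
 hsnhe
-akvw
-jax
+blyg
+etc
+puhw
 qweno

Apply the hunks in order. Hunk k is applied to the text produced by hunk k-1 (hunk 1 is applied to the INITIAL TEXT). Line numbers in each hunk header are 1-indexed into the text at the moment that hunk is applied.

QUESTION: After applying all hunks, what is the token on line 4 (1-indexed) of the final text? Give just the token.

Answer: hsnhe

Derivation:
Hunk 1: at line 1 remove [tvpj,qok,vqsi] add [aul,gcmrt,rpa] -> 7 lines: iyiwu ole aul gcmrt rpa mhcm qweno
Hunk 2: at line 2 remove [aul] add [iexho,eczv,flygt] -> 9 lines: iyiwu ole iexho eczv flygt gcmrt rpa mhcm qweno
Hunk 3: at line 1 remove [iexho] add [awwl] -> 9 lines: iyiwu ole awwl eczv flygt gcmrt rpa mhcm qweno
Hunk 4: at line 5 remove [gcmrt,rpa,mhcm] add [jax] -> 7 lines: iyiwu ole awwl eczv flygt jax qweno
Hunk 5: at line 1 remove [awwl,eczv,flygt] add [akvw] -> 5 lines: iyiwu ole akvw jax qweno
Hunk 6: at line 1 remove [ole] add [yavpj,dxmfn,hsnhe] -> 7 lines: iyiwu yavpj dxmfn hsnhe akvw jax qweno
Hunk 7: at line 4 remove [akvw,jax] add [blyg,etc,puhw] -> 8 lines: iyiwu yavpj dxmfn hsnhe blyg etc puhw qweno
Final line 4: hsnhe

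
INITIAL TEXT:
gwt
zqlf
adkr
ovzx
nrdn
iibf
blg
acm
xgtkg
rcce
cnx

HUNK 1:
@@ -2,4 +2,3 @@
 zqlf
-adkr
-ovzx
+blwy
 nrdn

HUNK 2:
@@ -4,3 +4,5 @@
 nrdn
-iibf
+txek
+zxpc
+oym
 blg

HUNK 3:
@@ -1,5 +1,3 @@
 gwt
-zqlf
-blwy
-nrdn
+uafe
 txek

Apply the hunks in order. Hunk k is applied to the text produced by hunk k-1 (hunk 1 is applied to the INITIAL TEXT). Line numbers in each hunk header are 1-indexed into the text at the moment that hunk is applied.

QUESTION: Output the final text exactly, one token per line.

Answer: gwt
uafe
txek
zxpc
oym
blg
acm
xgtkg
rcce
cnx

Derivation:
Hunk 1: at line 2 remove [adkr,ovzx] add [blwy] -> 10 lines: gwt zqlf blwy nrdn iibf blg acm xgtkg rcce cnx
Hunk 2: at line 4 remove [iibf] add [txek,zxpc,oym] -> 12 lines: gwt zqlf blwy nrdn txek zxpc oym blg acm xgtkg rcce cnx
Hunk 3: at line 1 remove [zqlf,blwy,nrdn] add [uafe] -> 10 lines: gwt uafe txek zxpc oym blg acm xgtkg rcce cnx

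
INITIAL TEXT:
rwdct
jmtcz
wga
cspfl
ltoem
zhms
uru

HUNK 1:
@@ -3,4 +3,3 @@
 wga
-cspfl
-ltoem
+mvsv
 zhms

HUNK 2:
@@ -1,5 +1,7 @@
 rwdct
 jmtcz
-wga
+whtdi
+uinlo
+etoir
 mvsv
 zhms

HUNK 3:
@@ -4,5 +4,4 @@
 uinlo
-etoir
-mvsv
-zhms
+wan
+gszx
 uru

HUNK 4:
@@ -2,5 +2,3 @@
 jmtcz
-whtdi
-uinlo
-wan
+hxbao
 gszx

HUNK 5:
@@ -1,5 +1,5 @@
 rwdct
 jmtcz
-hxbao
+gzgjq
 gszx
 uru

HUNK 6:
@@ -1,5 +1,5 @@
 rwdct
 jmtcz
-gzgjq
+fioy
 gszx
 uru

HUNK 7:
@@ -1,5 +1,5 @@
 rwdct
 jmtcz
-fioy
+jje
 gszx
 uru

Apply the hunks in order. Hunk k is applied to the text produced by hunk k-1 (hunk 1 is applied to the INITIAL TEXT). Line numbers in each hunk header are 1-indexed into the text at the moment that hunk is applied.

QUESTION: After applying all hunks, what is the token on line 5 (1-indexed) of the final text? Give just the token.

Hunk 1: at line 3 remove [cspfl,ltoem] add [mvsv] -> 6 lines: rwdct jmtcz wga mvsv zhms uru
Hunk 2: at line 1 remove [wga] add [whtdi,uinlo,etoir] -> 8 lines: rwdct jmtcz whtdi uinlo etoir mvsv zhms uru
Hunk 3: at line 4 remove [etoir,mvsv,zhms] add [wan,gszx] -> 7 lines: rwdct jmtcz whtdi uinlo wan gszx uru
Hunk 4: at line 2 remove [whtdi,uinlo,wan] add [hxbao] -> 5 lines: rwdct jmtcz hxbao gszx uru
Hunk 5: at line 1 remove [hxbao] add [gzgjq] -> 5 lines: rwdct jmtcz gzgjq gszx uru
Hunk 6: at line 1 remove [gzgjq] add [fioy] -> 5 lines: rwdct jmtcz fioy gszx uru
Hunk 7: at line 1 remove [fioy] add [jje] -> 5 lines: rwdct jmtcz jje gszx uru
Final line 5: uru

Answer: uru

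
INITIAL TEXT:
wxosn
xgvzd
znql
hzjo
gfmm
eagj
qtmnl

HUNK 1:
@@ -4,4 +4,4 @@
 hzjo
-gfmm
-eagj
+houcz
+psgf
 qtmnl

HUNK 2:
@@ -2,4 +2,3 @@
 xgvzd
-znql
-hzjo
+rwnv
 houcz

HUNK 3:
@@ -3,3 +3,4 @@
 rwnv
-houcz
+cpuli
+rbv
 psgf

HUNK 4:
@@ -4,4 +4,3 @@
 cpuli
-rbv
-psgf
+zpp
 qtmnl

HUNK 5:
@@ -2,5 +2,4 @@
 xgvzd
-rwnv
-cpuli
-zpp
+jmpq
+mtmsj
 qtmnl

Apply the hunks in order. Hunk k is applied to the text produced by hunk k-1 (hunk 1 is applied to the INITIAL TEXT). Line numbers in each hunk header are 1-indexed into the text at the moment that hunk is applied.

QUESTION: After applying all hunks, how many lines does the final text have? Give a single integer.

Answer: 5

Derivation:
Hunk 1: at line 4 remove [gfmm,eagj] add [houcz,psgf] -> 7 lines: wxosn xgvzd znql hzjo houcz psgf qtmnl
Hunk 2: at line 2 remove [znql,hzjo] add [rwnv] -> 6 lines: wxosn xgvzd rwnv houcz psgf qtmnl
Hunk 3: at line 3 remove [houcz] add [cpuli,rbv] -> 7 lines: wxosn xgvzd rwnv cpuli rbv psgf qtmnl
Hunk 4: at line 4 remove [rbv,psgf] add [zpp] -> 6 lines: wxosn xgvzd rwnv cpuli zpp qtmnl
Hunk 5: at line 2 remove [rwnv,cpuli,zpp] add [jmpq,mtmsj] -> 5 lines: wxosn xgvzd jmpq mtmsj qtmnl
Final line count: 5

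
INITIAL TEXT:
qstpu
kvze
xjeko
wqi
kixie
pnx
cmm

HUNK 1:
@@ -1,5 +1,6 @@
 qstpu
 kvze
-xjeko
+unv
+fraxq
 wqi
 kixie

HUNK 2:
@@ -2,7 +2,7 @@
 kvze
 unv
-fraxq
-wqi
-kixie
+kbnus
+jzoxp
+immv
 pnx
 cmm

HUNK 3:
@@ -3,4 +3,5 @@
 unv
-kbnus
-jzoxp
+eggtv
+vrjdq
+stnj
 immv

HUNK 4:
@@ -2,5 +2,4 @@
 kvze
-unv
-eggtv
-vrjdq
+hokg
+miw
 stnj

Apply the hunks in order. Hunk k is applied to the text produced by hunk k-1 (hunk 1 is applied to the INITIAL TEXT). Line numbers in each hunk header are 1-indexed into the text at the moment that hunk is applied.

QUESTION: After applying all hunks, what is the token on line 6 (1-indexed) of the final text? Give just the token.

Hunk 1: at line 1 remove [xjeko] add [unv,fraxq] -> 8 lines: qstpu kvze unv fraxq wqi kixie pnx cmm
Hunk 2: at line 2 remove [fraxq,wqi,kixie] add [kbnus,jzoxp,immv] -> 8 lines: qstpu kvze unv kbnus jzoxp immv pnx cmm
Hunk 3: at line 3 remove [kbnus,jzoxp] add [eggtv,vrjdq,stnj] -> 9 lines: qstpu kvze unv eggtv vrjdq stnj immv pnx cmm
Hunk 4: at line 2 remove [unv,eggtv,vrjdq] add [hokg,miw] -> 8 lines: qstpu kvze hokg miw stnj immv pnx cmm
Final line 6: immv

Answer: immv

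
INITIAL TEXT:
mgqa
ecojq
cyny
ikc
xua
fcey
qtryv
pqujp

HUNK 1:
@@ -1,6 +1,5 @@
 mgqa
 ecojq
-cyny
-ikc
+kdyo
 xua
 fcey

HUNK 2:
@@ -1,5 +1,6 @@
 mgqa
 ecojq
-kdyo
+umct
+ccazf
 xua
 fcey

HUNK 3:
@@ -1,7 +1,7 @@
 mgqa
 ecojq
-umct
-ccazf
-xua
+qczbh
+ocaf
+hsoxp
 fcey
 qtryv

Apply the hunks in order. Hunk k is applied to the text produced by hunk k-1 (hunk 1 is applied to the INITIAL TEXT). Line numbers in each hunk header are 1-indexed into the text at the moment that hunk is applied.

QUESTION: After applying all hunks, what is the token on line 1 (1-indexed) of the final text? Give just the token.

Hunk 1: at line 1 remove [cyny,ikc] add [kdyo] -> 7 lines: mgqa ecojq kdyo xua fcey qtryv pqujp
Hunk 2: at line 1 remove [kdyo] add [umct,ccazf] -> 8 lines: mgqa ecojq umct ccazf xua fcey qtryv pqujp
Hunk 3: at line 1 remove [umct,ccazf,xua] add [qczbh,ocaf,hsoxp] -> 8 lines: mgqa ecojq qczbh ocaf hsoxp fcey qtryv pqujp
Final line 1: mgqa

Answer: mgqa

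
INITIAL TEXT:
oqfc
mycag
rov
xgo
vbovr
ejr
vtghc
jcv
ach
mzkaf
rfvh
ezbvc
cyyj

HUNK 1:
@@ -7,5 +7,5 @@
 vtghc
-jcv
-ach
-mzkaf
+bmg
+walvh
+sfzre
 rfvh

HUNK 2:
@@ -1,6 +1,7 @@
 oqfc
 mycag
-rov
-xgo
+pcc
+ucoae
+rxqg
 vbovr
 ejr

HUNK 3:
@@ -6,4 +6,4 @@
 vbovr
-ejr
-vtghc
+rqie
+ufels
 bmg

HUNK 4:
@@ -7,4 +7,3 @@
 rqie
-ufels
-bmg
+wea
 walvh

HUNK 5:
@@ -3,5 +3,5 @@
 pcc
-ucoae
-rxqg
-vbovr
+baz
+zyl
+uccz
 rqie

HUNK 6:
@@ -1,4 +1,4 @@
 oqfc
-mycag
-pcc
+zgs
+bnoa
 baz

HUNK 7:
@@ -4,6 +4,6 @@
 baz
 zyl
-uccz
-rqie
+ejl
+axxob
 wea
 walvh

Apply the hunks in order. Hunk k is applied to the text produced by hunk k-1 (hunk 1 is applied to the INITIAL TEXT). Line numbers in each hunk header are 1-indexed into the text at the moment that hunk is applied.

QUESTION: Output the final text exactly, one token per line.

Hunk 1: at line 7 remove [jcv,ach,mzkaf] add [bmg,walvh,sfzre] -> 13 lines: oqfc mycag rov xgo vbovr ejr vtghc bmg walvh sfzre rfvh ezbvc cyyj
Hunk 2: at line 1 remove [rov,xgo] add [pcc,ucoae,rxqg] -> 14 lines: oqfc mycag pcc ucoae rxqg vbovr ejr vtghc bmg walvh sfzre rfvh ezbvc cyyj
Hunk 3: at line 6 remove [ejr,vtghc] add [rqie,ufels] -> 14 lines: oqfc mycag pcc ucoae rxqg vbovr rqie ufels bmg walvh sfzre rfvh ezbvc cyyj
Hunk 4: at line 7 remove [ufels,bmg] add [wea] -> 13 lines: oqfc mycag pcc ucoae rxqg vbovr rqie wea walvh sfzre rfvh ezbvc cyyj
Hunk 5: at line 3 remove [ucoae,rxqg,vbovr] add [baz,zyl,uccz] -> 13 lines: oqfc mycag pcc baz zyl uccz rqie wea walvh sfzre rfvh ezbvc cyyj
Hunk 6: at line 1 remove [mycag,pcc] add [zgs,bnoa] -> 13 lines: oqfc zgs bnoa baz zyl uccz rqie wea walvh sfzre rfvh ezbvc cyyj
Hunk 7: at line 4 remove [uccz,rqie] add [ejl,axxob] -> 13 lines: oqfc zgs bnoa baz zyl ejl axxob wea walvh sfzre rfvh ezbvc cyyj

Answer: oqfc
zgs
bnoa
baz
zyl
ejl
axxob
wea
walvh
sfzre
rfvh
ezbvc
cyyj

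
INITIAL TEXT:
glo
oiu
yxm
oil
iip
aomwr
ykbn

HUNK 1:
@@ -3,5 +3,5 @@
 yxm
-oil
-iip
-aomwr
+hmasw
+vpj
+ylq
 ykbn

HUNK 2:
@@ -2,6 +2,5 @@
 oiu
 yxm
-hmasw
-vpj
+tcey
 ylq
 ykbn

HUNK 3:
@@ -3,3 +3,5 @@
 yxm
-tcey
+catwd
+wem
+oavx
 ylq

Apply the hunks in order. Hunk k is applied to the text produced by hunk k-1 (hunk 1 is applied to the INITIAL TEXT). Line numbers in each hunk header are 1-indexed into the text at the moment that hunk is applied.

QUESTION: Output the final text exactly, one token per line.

Hunk 1: at line 3 remove [oil,iip,aomwr] add [hmasw,vpj,ylq] -> 7 lines: glo oiu yxm hmasw vpj ylq ykbn
Hunk 2: at line 2 remove [hmasw,vpj] add [tcey] -> 6 lines: glo oiu yxm tcey ylq ykbn
Hunk 3: at line 3 remove [tcey] add [catwd,wem,oavx] -> 8 lines: glo oiu yxm catwd wem oavx ylq ykbn

Answer: glo
oiu
yxm
catwd
wem
oavx
ylq
ykbn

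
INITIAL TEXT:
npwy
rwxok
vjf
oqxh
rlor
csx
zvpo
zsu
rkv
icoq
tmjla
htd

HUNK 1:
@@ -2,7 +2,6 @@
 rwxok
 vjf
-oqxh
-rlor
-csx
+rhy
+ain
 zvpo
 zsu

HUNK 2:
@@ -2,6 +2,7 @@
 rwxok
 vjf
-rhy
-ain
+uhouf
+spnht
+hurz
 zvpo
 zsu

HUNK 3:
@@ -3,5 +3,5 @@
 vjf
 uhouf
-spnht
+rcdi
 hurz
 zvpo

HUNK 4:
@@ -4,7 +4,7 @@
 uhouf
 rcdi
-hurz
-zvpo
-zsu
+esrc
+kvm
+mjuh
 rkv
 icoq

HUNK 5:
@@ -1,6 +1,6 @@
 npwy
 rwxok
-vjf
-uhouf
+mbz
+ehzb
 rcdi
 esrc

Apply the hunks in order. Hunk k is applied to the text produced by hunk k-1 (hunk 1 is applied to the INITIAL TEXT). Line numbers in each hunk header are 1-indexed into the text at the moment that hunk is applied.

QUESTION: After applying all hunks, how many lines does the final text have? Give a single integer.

Answer: 12

Derivation:
Hunk 1: at line 2 remove [oqxh,rlor,csx] add [rhy,ain] -> 11 lines: npwy rwxok vjf rhy ain zvpo zsu rkv icoq tmjla htd
Hunk 2: at line 2 remove [rhy,ain] add [uhouf,spnht,hurz] -> 12 lines: npwy rwxok vjf uhouf spnht hurz zvpo zsu rkv icoq tmjla htd
Hunk 3: at line 3 remove [spnht] add [rcdi] -> 12 lines: npwy rwxok vjf uhouf rcdi hurz zvpo zsu rkv icoq tmjla htd
Hunk 4: at line 4 remove [hurz,zvpo,zsu] add [esrc,kvm,mjuh] -> 12 lines: npwy rwxok vjf uhouf rcdi esrc kvm mjuh rkv icoq tmjla htd
Hunk 5: at line 1 remove [vjf,uhouf] add [mbz,ehzb] -> 12 lines: npwy rwxok mbz ehzb rcdi esrc kvm mjuh rkv icoq tmjla htd
Final line count: 12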